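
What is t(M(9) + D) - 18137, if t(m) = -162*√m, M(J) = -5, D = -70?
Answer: -18137 - 810*I*√3 ≈ -18137.0 - 1403.0*I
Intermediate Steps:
t(M(9) + D) - 18137 = -162*√(-5 - 70) - 18137 = -810*I*√3 - 18137 = -18137 - 810*I*√3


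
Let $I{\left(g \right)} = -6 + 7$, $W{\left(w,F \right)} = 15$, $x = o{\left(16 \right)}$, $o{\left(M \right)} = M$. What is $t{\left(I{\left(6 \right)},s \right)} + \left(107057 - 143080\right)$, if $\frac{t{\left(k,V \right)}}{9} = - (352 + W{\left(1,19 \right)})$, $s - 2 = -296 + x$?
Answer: $-39326$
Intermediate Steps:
$x = 16$
$s = -278$ ($s = 2 + \left(-296 + 16\right) = 2 - 280 = -278$)
$I{\left(g \right)} = 1$
$t{\left(k,V \right)} = -3303$ ($t{\left(k,V \right)} = 9 \left(- (352 + 15)\right) = 9 \left(\left(-1\right) 367\right) = 9 \left(-367\right) = -3303$)
$t{\left(I{\left(6 \right)},s \right)} + \left(107057 - 143080\right) = -3303 + \left(107057 - 143080\right) = -3303 - 36023 = -39326$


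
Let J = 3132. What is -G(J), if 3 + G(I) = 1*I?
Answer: -3129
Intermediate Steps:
G(I) = -3 + I (G(I) = -3 + 1*I = -3 + I)
-G(J) = -(-3 + 3132) = -1*3129 = -3129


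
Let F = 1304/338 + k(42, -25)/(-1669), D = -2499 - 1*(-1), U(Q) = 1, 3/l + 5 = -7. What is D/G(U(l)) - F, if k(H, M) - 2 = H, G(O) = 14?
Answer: -359859453/1974427 ≈ -182.26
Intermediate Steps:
l = -1/4 (l = 3/(-5 - 7) = 3/(-12) = 3*(-1/12) = -1/4 ≈ -0.25000)
k(H, M) = 2 + H
D = -2498 (D = -2499 + 1 = -2498)
F = 1080752/282061 (F = 1304/338 + (2 + 42)/(-1669) = 1304*(1/338) + 44*(-1/1669) = 652/169 - 44/1669 = 1080752/282061 ≈ 3.8316)
D/G(U(l)) - F = -2498/14 - 1*1080752/282061 = -2498*1/14 - 1080752/282061 = -1249/7 - 1080752/282061 = -359859453/1974427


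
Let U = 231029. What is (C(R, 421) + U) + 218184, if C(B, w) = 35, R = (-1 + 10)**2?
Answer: 449248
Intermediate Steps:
R = 81 (R = 9**2 = 81)
(C(R, 421) + U) + 218184 = (35 + 231029) + 218184 = 231064 + 218184 = 449248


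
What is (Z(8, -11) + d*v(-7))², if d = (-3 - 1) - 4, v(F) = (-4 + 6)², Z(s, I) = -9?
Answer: 1681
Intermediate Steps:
v(F) = 4 (v(F) = 2² = 4)
d = -8 (d = -4 - 4 = -8)
(Z(8, -11) + d*v(-7))² = (-9 - 8*4)² = (-9 - 32)² = (-41)² = 1681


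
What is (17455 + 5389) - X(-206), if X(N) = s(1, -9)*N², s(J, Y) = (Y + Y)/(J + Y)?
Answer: -72637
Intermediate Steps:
s(J, Y) = 2*Y/(J + Y) (s(J, Y) = (2*Y)/(J + Y) = 2*Y/(J + Y))
X(N) = 9*N²/4 (X(N) = (2*(-9)/(1 - 9))*N² = (2*(-9)/(-8))*N² = (2*(-9)*(-⅛))*N² = 9*N²/4)
(17455 + 5389) - X(-206) = (17455 + 5389) - 9*(-206)²/4 = 22844 - 9*42436/4 = 22844 - 1*95481 = 22844 - 95481 = -72637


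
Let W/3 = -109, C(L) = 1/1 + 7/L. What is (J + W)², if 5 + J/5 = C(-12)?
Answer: 17631601/144 ≈ 1.2244e+5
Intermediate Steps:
C(L) = 1 + 7/L (C(L) = 1*1 + 7/L = 1 + 7/L)
J = -275/12 (J = -25 + 5*((7 - 12)/(-12)) = -25 + 5*(-1/12*(-5)) = -25 + 5*(5/12) = -25 + 25/12 = -275/12 ≈ -22.917)
W = -327 (W = 3*(-109) = -327)
(J + W)² = (-275/12 - 327)² = (-4199/12)² = 17631601/144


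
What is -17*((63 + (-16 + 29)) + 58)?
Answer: -2278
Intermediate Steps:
-17*((63 + (-16 + 29)) + 58) = -17*((63 + 13) + 58) = -17*(76 + 58) = -17*134 = -2278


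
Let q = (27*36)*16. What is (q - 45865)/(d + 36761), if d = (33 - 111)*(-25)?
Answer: -30313/38711 ≈ -0.78306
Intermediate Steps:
q = 15552 (q = 972*16 = 15552)
d = 1950 (d = -78*(-25) = 1950)
(q - 45865)/(d + 36761) = (15552 - 45865)/(1950 + 36761) = -30313/38711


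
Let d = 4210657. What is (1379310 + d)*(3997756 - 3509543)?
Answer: 2729094558971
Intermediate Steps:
(1379310 + d)*(3997756 - 3509543) = (1379310 + 4210657)*(3997756 - 3509543) = 5589967*488213 = 2729094558971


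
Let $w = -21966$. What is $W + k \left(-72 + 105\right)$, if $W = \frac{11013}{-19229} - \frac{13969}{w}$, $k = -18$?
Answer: $- \frac{35838503539}{60340602} \approx -593.94$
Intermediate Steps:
$W = \frac{3814049}{60340602}$ ($W = \frac{11013}{-19229} - \frac{13969}{-21966} = 11013 \left(- \frac{1}{19229}\right) - - \frac{13969}{21966} = - \frac{11013}{19229} + \frac{13969}{21966} = \frac{3814049}{60340602} \approx 0.063209$)
$W + k \left(-72 + 105\right) = \frac{3814049}{60340602} - 18 \left(-72 + 105\right) = \frac{3814049}{60340602} - 594 = - \frac{35838503539}{60340602}$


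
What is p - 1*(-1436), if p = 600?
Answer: 2036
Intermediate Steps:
p - 1*(-1436) = 600 - 1*(-1436) = 600 + 1436 = 2036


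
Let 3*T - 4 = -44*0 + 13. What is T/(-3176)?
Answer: -17/9528 ≈ -0.0017842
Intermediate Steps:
T = 17/3 (T = 4/3 + (-44*0 + 13)/3 = 4/3 + (0 + 13)/3 = 4/3 + (⅓)*13 = 4/3 + 13/3 = 17/3 ≈ 5.6667)
T/(-3176) = (17/3)/(-3176) = (17/3)*(-1/3176) = -17/9528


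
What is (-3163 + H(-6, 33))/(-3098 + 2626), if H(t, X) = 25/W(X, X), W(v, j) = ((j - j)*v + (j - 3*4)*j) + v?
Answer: 2296313/342672 ≈ 6.7012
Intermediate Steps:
W(v, j) = v + j*(-12 + j) (W(v, j) = (0*v + (j - 12)*j) + v = (0 + (-12 + j)*j) + v = (0 + j*(-12 + j)) + v = j*(-12 + j) + v = v + j*(-12 + j))
H(t, X) = 25/(X**2 - 11*X) (H(t, X) = 25/(X + X**2 - 12*X) = 25/(X**2 - 11*X))
(-3163 + H(-6, 33))/(-3098 + 2626) = (-3163 + 25/(33*(-11 + 33)))/(-3098 + 2626) = (-3163 + 25*(1/33)/22)/(-472) = (-3163 + 25*(1/33)*(1/22))*(-1/472) = (-3163 + 25/726)*(-1/472) = -2296313/726*(-1/472) = 2296313/342672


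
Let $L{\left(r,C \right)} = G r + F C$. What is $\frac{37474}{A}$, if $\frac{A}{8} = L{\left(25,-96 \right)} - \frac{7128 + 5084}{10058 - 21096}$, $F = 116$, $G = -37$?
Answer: $- \frac{103409503}{266234212} \approx -0.38842$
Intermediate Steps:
$L{\left(r,C \right)} = - 37 r + 116 C$
$A = - \frac{532468424}{5519}$ ($A = 8 \left(\left(\left(-37\right) 25 + 116 \left(-96\right)\right) - \frac{7128 + 5084}{10058 - 21096}\right) = 8 \left(\left(-925 - 11136\right) - \frac{12212}{-11038}\right) = 8 \left(-12061 - 12212 \left(- \frac{1}{11038}\right)\right) = 8 \left(-12061 - - \frac{6106}{5519}\right) = 8 \left(-12061 + \frac{6106}{5519}\right) = 8 \left(- \frac{66558553}{5519}\right) = - \frac{532468424}{5519} \approx -96479.0$)
$\frac{37474}{A} = \frac{37474}{- \frac{532468424}{5519}} = 37474 \left(- \frac{5519}{532468424}\right) = - \frac{103409503}{266234212}$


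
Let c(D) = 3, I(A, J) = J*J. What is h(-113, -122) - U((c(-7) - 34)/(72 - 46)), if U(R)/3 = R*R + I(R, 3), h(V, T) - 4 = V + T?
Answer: -177291/676 ≈ -262.26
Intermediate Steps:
I(A, J) = J²
h(V, T) = 4 + T + V (h(V, T) = 4 + (V + T) = 4 + (T + V) = 4 + T + V)
U(R) = 27 + 3*R² (U(R) = 3*(R*R + 3²) = 3*(R² + 9) = 3*(9 + R²) = 27 + 3*R²)
h(-113, -122) - U((c(-7) - 34)/(72 - 46)) = (4 - 122 - 113) - (27 + 3*((3 - 34)/(72 - 46))²) = -231 - (27 + 3*(-31/26)²) = -231 - (27 + 3*(961/676)) = -231 - (27 + 2883/676) = -231 - 1*21135/676 = -231 - 21135/676 = -177291/676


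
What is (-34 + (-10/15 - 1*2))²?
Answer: 12100/9 ≈ 1344.4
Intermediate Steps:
(-34 + (-10/15 - 1*2))² = (-34 + (-10*1/15 - 2))² = (-34 + (-⅔ - 2))² = (-34 - 8/3)² = (-110/3)² = 12100/9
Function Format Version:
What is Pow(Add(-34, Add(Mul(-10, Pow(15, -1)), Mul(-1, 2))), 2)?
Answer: Rational(12100, 9) ≈ 1344.4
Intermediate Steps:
Pow(Add(-34, Add(Mul(-10, Pow(15, -1)), Mul(-1, 2))), 2) = Pow(Add(-34, Add(Mul(-10, Rational(1, 15)), -2)), 2) = Pow(Add(-34, Add(Rational(-2, 3), -2)), 2) = Pow(Add(-34, Rational(-8, 3)), 2) = Pow(Rational(-110, 3), 2) = Rational(12100, 9)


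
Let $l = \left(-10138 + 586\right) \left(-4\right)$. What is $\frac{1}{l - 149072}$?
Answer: $- \frac{1}{110864} \approx -9.0201 \cdot 10^{-6}$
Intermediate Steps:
$l = 38208$ ($l = \left(-9552\right) \left(-4\right) = 38208$)
$\frac{1}{l - 149072} = \frac{1}{38208 - 149072} = \frac{1}{-110864} = - \frac{1}{110864}$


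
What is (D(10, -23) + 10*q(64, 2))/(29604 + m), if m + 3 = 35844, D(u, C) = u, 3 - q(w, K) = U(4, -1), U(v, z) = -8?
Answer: 8/4363 ≈ 0.0018336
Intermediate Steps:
q(w, K) = 11 (q(w, K) = 3 - 1*(-8) = 3 + 8 = 11)
m = 35841 (m = -3 + 35844 = 35841)
(D(10, -23) + 10*q(64, 2))/(29604 + m) = (10 + 10*11)/(29604 + 35841) = (10 + 110)/65445 = 120*(1/65445) = 8/4363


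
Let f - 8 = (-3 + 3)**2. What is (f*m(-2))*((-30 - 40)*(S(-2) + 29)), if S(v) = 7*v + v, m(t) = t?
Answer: 14560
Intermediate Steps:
S(v) = 8*v
f = 8 (f = 8 + (-3 + 3)**2 = 8 + 0**2 = 8 + 0 = 8)
(f*m(-2))*((-30 - 40)*(S(-2) + 29)) = (8*(-2))*((-30 - 40)*(8*(-2) + 29)) = -(-1120)*(-16 + 29) = -(-1120)*13 = -16*(-910) = 14560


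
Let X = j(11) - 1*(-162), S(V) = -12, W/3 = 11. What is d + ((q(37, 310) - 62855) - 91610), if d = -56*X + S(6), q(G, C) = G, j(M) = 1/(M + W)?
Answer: -1798646/11 ≈ -1.6351e+5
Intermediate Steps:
W = 33 (W = 3*11 = 33)
j(M) = 1/(33 + M) (j(M) = 1/(M + 33) = 1/(33 + M))
X = 7129/44 (X = 1/(33 + 11) - 1*(-162) = 1/44 + 162 = 7129/44 ≈ 162.02)
d = -99938/11 (d = -56*7129/44 - 12 = -99806/11 - 12 = -99938/11 ≈ -9085.3)
d + ((q(37, 310) - 62855) - 91610) = -99938/11 + ((37 - 62855) - 91610) = -99938/11 + (-62818 - 91610) = -99938/11 - 154428 = -1798646/11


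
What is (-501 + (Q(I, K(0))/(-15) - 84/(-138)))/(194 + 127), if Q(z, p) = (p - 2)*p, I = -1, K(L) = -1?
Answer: -57568/36915 ≈ -1.5595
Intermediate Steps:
Q(z, p) = p*(-2 + p) (Q(z, p) = (-2 + p)*p = p*(-2 + p))
(-501 + (Q(I, K(0))/(-15) - 84/(-138)))/(194 + 127) = (-501 + (-(-2 - 1)/(-15) - 84/(-138)))/(194 + 127) = (-501 + (-1*(-3)*(-1/15) - 84*(-1/138)))/321 = (-501 + (3*(-1/15) + 14/23))*(1/321) = (-501 + (-1/5 + 14/23))*(1/321) = (-501 + 47/115)*(1/321) = -57568/115*1/321 = -57568/36915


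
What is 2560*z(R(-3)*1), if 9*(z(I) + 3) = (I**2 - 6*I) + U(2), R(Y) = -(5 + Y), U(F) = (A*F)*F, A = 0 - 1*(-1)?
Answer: -17920/9 ≈ -1991.1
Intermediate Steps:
A = 1 (A = 0 + 1 = 1)
U(F) = F**2 (U(F) = (1*F)*F = F*F = F**2)
R(Y) = -5 - Y
z(I) = -23/9 - 2*I/3 + I**2/9 (z(I) = -3 + ((I**2 - 6*I) + 2**2)/9 = -3 + ((I**2 - 6*I) + 4)/9 = -3 + (4 + I**2 - 6*I)/9 = -3 + (4/9 - 2*I/3 + I**2/9) = -23/9 - 2*I/3 + I**2/9)
2560*z(R(-3)*1) = 2560*(-23/9 - 2*(-5 - 1*(-3))/3 + ((-5 - 1*(-3))*1)**2/9) = 2560*(-23/9 - 2*(-5 + 3)/3 + ((-5 + 3)*1)**2/9) = 2560*(-23/9 - (-4)/3 + (-2*1)**2/9) = 2560*(-23/9 - 2/3*(-2) + (1/9)*(-2)**2) = 2560*(-23/9 + 4/3 + (1/9)*4) = 2560*(-23/9 + 4/3 + 4/9) = 2560*(-7/9) = -17920/9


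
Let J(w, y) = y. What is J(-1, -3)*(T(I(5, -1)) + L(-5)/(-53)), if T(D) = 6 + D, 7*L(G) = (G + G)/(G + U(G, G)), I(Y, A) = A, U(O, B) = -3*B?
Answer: -5568/371 ≈ -15.008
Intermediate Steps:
L(G) = -⅐ (L(G) = ((G + G)/(G - 3*G))/7 = ((2*G)/((-2*G)))/7 = ((2*G)*(-1/(2*G)))/7 = (⅐)*(-1) = -⅐)
J(-1, -3)*(T(I(5, -1)) + L(-5)/(-53)) = -3*((6 - 1) - ⅐/(-53)) = -3*(5 - ⅐*(-1/53)) = -3*(5 + 1/371) = -3*1856/371 = -5568/371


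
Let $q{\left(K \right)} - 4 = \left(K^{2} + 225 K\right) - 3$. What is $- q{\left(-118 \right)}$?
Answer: $12625$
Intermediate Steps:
$q{\left(K \right)} = 1 + K^{2} + 225 K$ ($q{\left(K \right)} = 4 - \left(3 - K^{2} - 225 K\right) = 4 + \left(-3 + K^{2} + 225 K\right) = 1 + K^{2} + 225 K$)
$- q{\left(-118 \right)} = - (1 + \left(-118\right)^{2} + 225 \left(-118\right)) = - (1 + 13924 - 26550) = \left(-1\right) \left(-12625\right) = 12625$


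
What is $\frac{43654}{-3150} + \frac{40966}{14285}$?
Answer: $- \frac{49455449}{4499775} \approx -10.991$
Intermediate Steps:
$\frac{43654}{-3150} + \frac{40966}{14285} = 43654 \left(- \frac{1}{3150}\right) + 40966 \cdot \frac{1}{14285} = - \frac{21827}{1575} + \frac{40966}{14285} = - \frac{49455449}{4499775}$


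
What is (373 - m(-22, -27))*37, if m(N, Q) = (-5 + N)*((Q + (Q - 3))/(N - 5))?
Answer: 15910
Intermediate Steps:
m(N, Q) = -3 + 2*Q (m(N, Q) = (-5 + N)*((Q + (-3 + Q))/(-5 + N)) = (-5 + N)*((-3 + 2*Q)/(-5 + N)) = -3 + 2*Q)
(373 - m(-22, -27))*37 = (373 - (-3 + 2*(-27)))*37 = (373 - (-3 - 54))*37 = (373 - 1*(-57))*37 = (373 + 57)*37 = 430*37 = 15910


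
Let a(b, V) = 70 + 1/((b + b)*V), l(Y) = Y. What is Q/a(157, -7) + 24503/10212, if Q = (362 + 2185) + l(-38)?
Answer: 60086960861/1571208108 ≈ 38.242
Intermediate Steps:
Q = 2509 (Q = (362 + 2185) - 38 = 2547 - 38 = 2509)
a(b, V) = 70 + 1/(2*V*b) (a(b, V) = 70 + 1/((2*b)*V) = 70 + 1/(2*V*b))
Q/a(157, -7) + 24503/10212 = 2509/(70 + (½)/(-7*157)) + 24503/10212 = 2509/(70 + (½)*(-⅐)*(1/157)) + 24503*(1/10212) = 2509/(70 - 1/2198) + 24503/10212 = 2509/(153859/2198) + 24503/10212 = 2509*(2198/153859) + 24503/10212 = 5514782/153859 + 24503/10212 = 60086960861/1571208108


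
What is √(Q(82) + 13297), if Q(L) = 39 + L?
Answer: √13418 ≈ 115.84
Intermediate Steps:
√(Q(82) + 13297) = √((39 + 82) + 13297) = √(121 + 13297) = √13418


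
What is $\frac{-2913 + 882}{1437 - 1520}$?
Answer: $\frac{2031}{83} \approx 24.47$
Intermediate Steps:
$\frac{-2913 + 882}{1437 - 1520} = - \frac{2031}{-83} = \left(-2031\right) \left(- \frac{1}{83}\right) = \frac{2031}{83}$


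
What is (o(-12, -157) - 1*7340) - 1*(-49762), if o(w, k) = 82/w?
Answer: 254491/6 ≈ 42415.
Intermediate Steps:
(o(-12, -157) - 1*7340) - 1*(-49762) = (82/(-12) - 1*7340) - 1*(-49762) = (82*(-1/12) - 7340) + 49762 = (-41/6 - 7340) + 49762 = -44081/6 + 49762 = 254491/6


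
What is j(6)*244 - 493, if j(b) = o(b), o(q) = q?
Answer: 971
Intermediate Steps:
j(b) = b
j(6)*244 - 493 = 6*244 - 493 = 1464 - 493 = 971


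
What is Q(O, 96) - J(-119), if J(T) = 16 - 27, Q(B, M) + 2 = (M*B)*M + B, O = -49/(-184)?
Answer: 453289/184 ≈ 2463.5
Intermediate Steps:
O = 49/184 (O = -49*(-1/184) = 49/184 ≈ 0.26630)
Q(B, M) = -2 + B + B*M**2 (Q(B, M) = -2 + ((M*B)*M + B) = -2 + ((B*M)*M + B) = -2 + (B*M**2 + B) = -2 + (B + B*M**2) = -2 + B + B*M**2)
J(T) = -11
Q(O, 96) - J(-119) = (-2 + 49/184 + (49/184)*96**2) - 1*(-11) = (-2 + 49/184 + (49/184)*9216) + 11 = (-2 + 49/184 + 56448/23) + 11 = 451265/184 + 11 = 453289/184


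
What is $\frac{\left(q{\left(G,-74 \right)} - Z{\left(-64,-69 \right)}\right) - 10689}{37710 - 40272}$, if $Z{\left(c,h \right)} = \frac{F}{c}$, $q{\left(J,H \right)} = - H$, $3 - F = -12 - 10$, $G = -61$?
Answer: $\frac{226445}{54656} \approx 4.1431$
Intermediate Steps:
$F = 25$ ($F = 3 - \left(-12 - 10\right) = 3 - -22 = 3 + 22 = 25$)
$Z{\left(c,h \right)} = \frac{25}{c}$
$\frac{\left(q{\left(G,-74 \right)} - Z{\left(-64,-69 \right)}\right) - 10689}{37710 - 40272} = \frac{\left(\left(-1\right) \left(-74\right) - \frac{25}{-64}\right) - 10689}{37710 - 40272} = \frac{\left(74 - 25 \left(- \frac{1}{64}\right)\right) - 10689}{-2562} = \left(\left(74 - - \frac{25}{64}\right) - 10689\right) \left(- \frac{1}{2562}\right) = \left(\left(74 + \frac{25}{64}\right) - 10689\right) \left(- \frac{1}{2562}\right) = \left(\frac{4761}{64} - 10689\right) \left(- \frac{1}{2562}\right) = \left(- \frac{679335}{64}\right) \left(- \frac{1}{2562}\right) = \frac{226445}{54656}$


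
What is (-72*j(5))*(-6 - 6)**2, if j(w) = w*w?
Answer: -259200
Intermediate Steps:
j(w) = w**2
(-72*j(5))*(-6 - 6)**2 = (-72*5**2)*(-6 - 6)**2 = -72*25*(-12)**2 = -1800*144 = -259200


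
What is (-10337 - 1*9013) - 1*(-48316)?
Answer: 28966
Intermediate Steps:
(-10337 - 1*9013) - 1*(-48316) = (-10337 - 9013) + 48316 = -19350 + 48316 = 28966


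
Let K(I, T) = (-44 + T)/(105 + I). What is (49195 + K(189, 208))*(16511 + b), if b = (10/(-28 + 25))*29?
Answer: 356112917521/441 ≈ 8.0751e+8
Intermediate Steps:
K(I, T) = (-44 + T)/(105 + I)
b = -290/3 (b = (10/(-3))*29 = (10*(-⅓))*29 = -10/3*29 = -290/3 ≈ -96.667)
(49195 + K(189, 208))*(16511 + b) = (49195 + (-44 + 208)/(105 + 189))*(16511 - 290/3) = (49195 + 164/294)*(49243/3) = (49195 + (1/294)*164)*(49243/3) = (49195 + 82/147)*(49243/3) = (7231747/147)*(49243/3) = 356112917521/441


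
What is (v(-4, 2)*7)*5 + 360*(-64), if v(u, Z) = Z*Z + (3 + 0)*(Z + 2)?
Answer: -22480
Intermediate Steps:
v(u, Z) = 6 + Z**2 + 3*Z (v(u, Z) = Z**2 + 3*(2 + Z) = Z**2 + (6 + 3*Z) = 6 + Z**2 + 3*Z)
(v(-4, 2)*7)*5 + 360*(-64) = ((6 + 2**2 + 3*2)*7)*5 + 360*(-64) = ((6 + 4 + 6)*7)*5 - 23040 = (16*7)*5 - 23040 = 112*5 - 23040 = 560 - 23040 = -22480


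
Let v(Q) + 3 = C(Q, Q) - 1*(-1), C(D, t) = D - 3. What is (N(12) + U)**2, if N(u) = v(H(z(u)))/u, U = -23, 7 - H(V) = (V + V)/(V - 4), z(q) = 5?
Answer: 5041/9 ≈ 560.11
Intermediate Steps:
H(V) = 7 - 2*V/(-4 + V) (H(V) = 7 - (V + V)/(V - 4) = 7 - 2*V/(-4 + V))
C(D, t) = -3 + D
v(Q) = -5 + Q (v(Q) = -3 + ((-3 + Q) - 1*(-1)) = -3 + ((-3 + Q) + 1) = -3 + (-2 + Q) = -5 + Q)
N(u) = -8/u (N(u) = (-5 + (-28 + 5*5)/(-4 + 5))/u = (-5 + (-28 + 25)/1)/u = (-5 + 1*(-3))/u = (-5 - 3)/u = -8/u)
(N(12) + U)**2 = (-8/12 - 23)**2 = (-8*1/12 - 23)**2 = (-2/3 - 23)**2 = (-71/3)**2 = 5041/9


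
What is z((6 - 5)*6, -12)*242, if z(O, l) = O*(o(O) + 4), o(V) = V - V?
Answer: 5808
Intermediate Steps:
o(V) = 0
z(O, l) = 4*O (z(O, l) = O*(0 + 4) = O*4 = 4*O)
z((6 - 5)*6, -12)*242 = (4*((6 - 5)*6))*242 = (4*(1*6))*242 = (4*6)*242 = 24*242 = 5808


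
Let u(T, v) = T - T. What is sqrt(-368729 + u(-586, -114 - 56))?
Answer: I*sqrt(368729) ≈ 607.23*I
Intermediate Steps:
u(T, v) = 0
sqrt(-368729 + u(-586, -114 - 56)) = sqrt(-368729 + 0) = sqrt(-368729) = I*sqrt(368729)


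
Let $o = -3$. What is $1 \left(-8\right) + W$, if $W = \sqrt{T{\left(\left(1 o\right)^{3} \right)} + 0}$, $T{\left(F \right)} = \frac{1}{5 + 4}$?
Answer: $- \frac{23}{3} \approx -7.6667$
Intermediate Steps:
$T{\left(F \right)} = \frac{1}{9}$
$W = \frac{1}{3}$ ($W = \sqrt{\frac{1}{9} + 0} = \sqrt{\frac{1}{9}} = \frac{1}{3} \approx 0.33333$)
$1 \left(-8\right) + W = 1 \left(-8\right) + \frac{1}{3} = -8 + \frac{1}{3} = - \frac{23}{3}$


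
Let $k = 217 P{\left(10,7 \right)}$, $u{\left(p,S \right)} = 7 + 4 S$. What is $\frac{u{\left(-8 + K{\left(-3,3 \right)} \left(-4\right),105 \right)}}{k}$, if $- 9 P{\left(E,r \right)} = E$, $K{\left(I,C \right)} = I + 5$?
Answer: $- \frac{549}{310} \approx -1.771$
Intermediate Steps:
$K{\left(I,C \right)} = 5 + I$
$P{\left(E,r \right)} = - \frac{E}{9}$
$k = - \frac{2170}{9}$ ($k = 217 \left(\left(- \frac{1}{9}\right) 10\right) = 217 \left(- \frac{10}{9}\right) = - \frac{2170}{9} \approx -241.11$)
$\frac{u{\left(-8 + K{\left(-3,3 \right)} \left(-4\right),105 \right)}}{k} = \frac{7 + 4 \cdot 105}{- \frac{2170}{9}} = \left(7 + 420\right) \left(- \frac{9}{2170}\right) = 427 \left(- \frac{9}{2170}\right) = - \frac{549}{310}$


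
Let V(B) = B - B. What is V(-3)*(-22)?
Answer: 0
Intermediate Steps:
V(B) = 0
V(-3)*(-22) = 0*(-22) = 0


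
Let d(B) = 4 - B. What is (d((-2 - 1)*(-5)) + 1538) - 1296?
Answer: 231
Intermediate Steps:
(d((-2 - 1)*(-5)) + 1538) - 1296 = ((4 - (-2 - 1)*(-5)) + 1538) - 1296 = ((4 - (-3)*(-5)) + 1538) - 1296 = ((4 - 1*15) + 1538) - 1296 = ((4 - 15) + 1538) - 1296 = (-11 + 1538) - 1296 = 1527 - 1296 = 231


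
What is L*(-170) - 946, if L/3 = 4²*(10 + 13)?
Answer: -188626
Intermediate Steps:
L = 1104 (L = 3*(4²*(10 + 13)) = 3*(16*23) = 3*368 = 1104)
L*(-170) - 946 = 1104*(-170) - 946 = -187680 - 946 = -188626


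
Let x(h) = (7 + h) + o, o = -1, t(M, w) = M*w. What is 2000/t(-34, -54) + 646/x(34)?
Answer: 158257/9180 ≈ 17.239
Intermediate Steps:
x(h) = 6 + h (x(h) = (7 + h) - 1 = 6 + h)
2000/t(-34, -54) + 646/x(34) = 2000/((-34*(-54))) + 646/(6 + 34) = 2000/1836 + 646/40 = 2000*(1/1836) + 646*(1/40) = 500/459 + 323/20 = 158257/9180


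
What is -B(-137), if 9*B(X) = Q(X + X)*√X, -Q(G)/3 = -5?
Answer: -5*I*√137/3 ≈ -19.508*I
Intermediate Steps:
Q(G) = 15 (Q(G) = -3*(-5) = 15)
B(X) = 5*√X/3 (B(X) = (15*√X)/9 = 5*√X/3)
-B(-137) = -5*√(-137)/3 = -5*I*√137/3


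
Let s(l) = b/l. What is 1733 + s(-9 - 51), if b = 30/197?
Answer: 682801/394 ≈ 1733.0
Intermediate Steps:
b = 30/197 (b = 30*(1/197) = 30/197 ≈ 0.15228)
s(l) = 30/(197*l)
1733 + s(-9 - 51) = 1733 + 30/(197*(-9 - 51)) = 1733 + (30/197)/(-60) = 1733 + (30/197)*(-1/60) = 1733 - 1/394 = 682801/394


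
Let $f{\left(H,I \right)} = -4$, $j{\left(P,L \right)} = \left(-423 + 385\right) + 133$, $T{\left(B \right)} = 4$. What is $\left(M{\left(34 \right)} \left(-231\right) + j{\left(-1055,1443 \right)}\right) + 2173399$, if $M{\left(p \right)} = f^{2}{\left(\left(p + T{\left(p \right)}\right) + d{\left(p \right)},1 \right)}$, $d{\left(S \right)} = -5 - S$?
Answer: $2169798$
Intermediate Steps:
$j{\left(P,L \right)} = 95$ ($j{\left(P,L \right)} = -38 + 133 = 95$)
$M{\left(p \right)} = 16$ ($M{\left(p \right)} = \left(-4\right)^{2} = 16$)
$\left(M{\left(34 \right)} \left(-231\right) + j{\left(-1055,1443 \right)}\right) + 2173399 = \left(16 \left(-231\right) + 95\right) + 2173399 = \left(-3696 + 95\right) + 2173399 = -3601 + 2173399 = 2169798$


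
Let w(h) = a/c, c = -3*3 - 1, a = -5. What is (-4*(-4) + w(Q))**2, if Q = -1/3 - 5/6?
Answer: 1089/4 ≈ 272.25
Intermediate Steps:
c = -10 (c = -9 - 1 = -10)
Q = -7/6 (Q = -1*1/3 - 5*1/6 = -1/3 - 5/6 = -7/6 ≈ -1.1667)
w(h) = 1/2 (w(h) = -5/(-10) = -5*(-1/10) = 1/2)
(-4*(-4) + w(Q))**2 = (-4*(-4) + 1/2)**2 = (16 + 1/2)**2 = (33/2)**2 = 1089/4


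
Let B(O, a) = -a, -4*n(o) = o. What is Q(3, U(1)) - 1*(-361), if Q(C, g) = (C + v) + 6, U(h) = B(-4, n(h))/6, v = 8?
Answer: 378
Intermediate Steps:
n(o) = -o/4
U(h) = h/24 (U(h) = -(-1)*h/4/6 = (h/4)*(⅙) = h/24)
Q(C, g) = 14 + C (Q(C, g) = (C + 8) + 6 = (8 + C) + 6 = 14 + C)
Q(3, U(1)) - 1*(-361) = (14 + 3) - 1*(-361) = 17 + 361 = 378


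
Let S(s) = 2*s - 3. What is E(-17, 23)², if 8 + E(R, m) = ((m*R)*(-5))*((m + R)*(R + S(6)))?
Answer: 8807447104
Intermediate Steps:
S(s) = -3 + 2*s
E(R, m) = -8 - 5*R*m*(9 + R)*(R + m) (E(R, m) = -8 + ((m*R)*(-5))*((m + R)*(R + (-3 + 2*6))) = -8 + ((R*m)*(-5))*((R + m)*(R + (-3 + 12))) = -8 + (-5*R*m)*((R + m)*(R + 9)) = -8 + (-5*R*m)*((R + m)*(9 + R)) = -8 + (-5*R*m)*((9 + R)*(R + m)) = -8 - 5*R*m*(9 + R)*(R + m))
E(-17, 23)² = (-8 - 45*(-17)*23² - 45*23*(-17)² - 5*23*(-17)³ - 5*(-17)²*23²)² = (-8 - 45*(-17)*529 - 45*23*289 - 5*23*(-4913) - 5*289*529)² = (-8 + 404685 - 299115 + 564995 - 764405)² = (-93848)² = 8807447104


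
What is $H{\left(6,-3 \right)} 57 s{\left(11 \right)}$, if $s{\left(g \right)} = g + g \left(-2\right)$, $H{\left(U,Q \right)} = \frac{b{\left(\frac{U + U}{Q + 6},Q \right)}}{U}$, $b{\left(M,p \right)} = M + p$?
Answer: $- \frac{209}{2} \approx -104.5$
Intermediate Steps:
$H{\left(U,Q \right)} = \frac{Q + \frac{2 U}{6 + Q}}{U}$ ($H{\left(U,Q \right)} = \frac{\frac{U + U}{Q + 6} + Q}{U} = \frac{\frac{2 U}{6 + Q} + Q}{U} = \frac{Q + \frac{2 U}{6 + Q}}{U}$)
$s{\left(g \right)} = - g$ ($s{\left(g \right)} = g - 2 g = - g$)
$H{\left(6,-3 \right)} 57 s{\left(11 \right)} = \frac{2 \cdot 6 - 3 \left(6 - 3\right)}{6 \left(6 - 3\right)} 57 \left(\left(-1\right) 11\right) = \frac{12 - 9}{6 \cdot 3} \cdot 57 \left(-11\right) = \frac{1}{6} \cdot \frac{1}{3} \left(12 - 9\right) 57 \left(-11\right) = \frac{1}{6} \cdot \frac{1}{3} \cdot 3 \cdot 57 \left(-11\right) = \frac{1}{6} \cdot 57 \left(-11\right) = \frac{19}{2} \left(-11\right) = - \frac{209}{2}$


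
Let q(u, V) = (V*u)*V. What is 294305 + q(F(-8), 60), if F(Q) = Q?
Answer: 265505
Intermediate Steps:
q(u, V) = u*V**2
294305 + q(F(-8), 60) = 294305 - 8*60**2 = 294305 - 8*3600 = 294305 - 28800 = 265505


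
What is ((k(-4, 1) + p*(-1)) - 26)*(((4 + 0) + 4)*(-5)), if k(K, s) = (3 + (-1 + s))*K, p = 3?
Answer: 1640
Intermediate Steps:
k(K, s) = K*(2 + s) (k(K, s) = (2 + s)*K = K*(2 + s))
((k(-4, 1) + p*(-1)) - 26)*(((4 + 0) + 4)*(-5)) = ((-4*(2 + 1) + 3*(-1)) - 26)*(((4 + 0) + 4)*(-5)) = ((-4*3 - 3) - 26)*((4 + 4)*(-5)) = ((-12 - 3) - 26)*(8*(-5)) = (-15 - 26)*(-40) = -41*(-40) = 1640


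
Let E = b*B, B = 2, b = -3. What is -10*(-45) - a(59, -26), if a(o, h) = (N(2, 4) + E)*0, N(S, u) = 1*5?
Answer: 450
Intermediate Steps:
N(S, u) = 5
E = -6 (E = -3*2 = -6)
a(o, h) = 0 (a(o, h) = (5 - 6)*0 = -1*0 = 0)
-10*(-45) - a(59, -26) = -10*(-45) - 1*0 = 450 + 0 = 450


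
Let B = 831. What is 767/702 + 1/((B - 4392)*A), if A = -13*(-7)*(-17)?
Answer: 108341069/99159606 ≈ 1.0926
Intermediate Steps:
A = -1547 (A = 91*(-17) = -1547)
767/702 + 1/((B - 4392)*A) = 767/702 + 1/((831 - 4392)*(-1547)) = 767*(1/702) - 1/1547/(-3561) = 59/54 - 1/3561*(-1/1547) = 59/54 + 1/5508867 = 108341069/99159606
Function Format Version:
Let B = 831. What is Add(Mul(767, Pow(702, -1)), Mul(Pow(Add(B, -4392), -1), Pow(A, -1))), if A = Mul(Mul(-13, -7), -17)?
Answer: Rational(108341069, 99159606) ≈ 1.0926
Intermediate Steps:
A = -1547 (A = Mul(91, -17) = -1547)
Add(Mul(767, Pow(702, -1)), Mul(Pow(Add(B, -4392), -1), Pow(A, -1))) = Add(Mul(767, Pow(702, -1)), Mul(Pow(Add(831, -4392), -1), Pow(-1547, -1))) = Add(Mul(767, Rational(1, 702)), Mul(Pow(-3561, -1), Rational(-1, 1547))) = Add(Rational(59, 54), Mul(Rational(-1, 3561), Rational(-1, 1547))) = Add(Rational(59, 54), Rational(1, 5508867)) = Rational(108341069, 99159606)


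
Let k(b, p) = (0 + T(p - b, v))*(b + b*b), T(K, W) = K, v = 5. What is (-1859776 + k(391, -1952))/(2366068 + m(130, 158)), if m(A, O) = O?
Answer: -180488036/1183113 ≈ -152.55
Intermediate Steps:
k(b, p) = (b + b²)*(p - b) (k(b, p) = (0 + (p - b))*(b + b*b) = (p - b)*(b + b²) = (b + b²)*(p - b))
(-1859776 + k(391, -1952))/(2366068 + m(130, 158)) = (-1859776 - 1*391*(1 + 391)*(391 - 1*(-1952)))/(2366068 + 158) = (-1859776 - 1*391*392*(391 + 1952))/2366226 = (-1859776 - 1*391*392*2343)*(1/2366226) = (-1859776 - 359116296)*(1/2366226) = -360976072*1/2366226 = -180488036/1183113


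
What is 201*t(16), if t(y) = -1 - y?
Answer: -3417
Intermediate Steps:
201*t(16) = 201*(-1 - 1*16) = 201*(-1 - 16) = 201*(-17) = -3417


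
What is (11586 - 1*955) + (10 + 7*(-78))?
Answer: 10095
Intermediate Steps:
(11586 - 1*955) + (10 + 7*(-78)) = (11586 - 955) + (10 - 546) = 10631 - 536 = 10095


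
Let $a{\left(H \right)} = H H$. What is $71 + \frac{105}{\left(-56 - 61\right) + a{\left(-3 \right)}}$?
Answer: $\frac{2521}{36} \approx 70.028$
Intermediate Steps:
$a{\left(H \right)} = H^{2}$
$71 + \frac{105}{\left(-56 - 61\right) + a{\left(-3 \right)}} = 71 + \frac{105}{\left(-56 - 61\right) + \left(-3\right)^{2}} = 71 + \frac{105}{\left(-56 - 61\right) + 9} = 71 + \frac{105}{-117 + 9} = 71 + \frac{105}{-108} = 71 + 105 \left(- \frac{1}{108}\right) = 71 - \frac{35}{36} = \frac{2521}{36}$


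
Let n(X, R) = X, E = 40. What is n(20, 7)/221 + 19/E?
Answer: 4999/8840 ≈ 0.56550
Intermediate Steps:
n(20, 7)/221 + 19/E = 20/221 + 19/40 = 4999/8840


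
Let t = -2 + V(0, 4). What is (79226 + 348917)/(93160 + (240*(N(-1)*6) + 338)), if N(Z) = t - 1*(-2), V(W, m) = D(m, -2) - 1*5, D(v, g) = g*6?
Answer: 428143/69018 ≈ 6.2034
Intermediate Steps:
D(v, g) = 6*g
V(W, m) = -17 (V(W, m) = 6*(-2) - 1*5 = -12 - 5 = -17)
t = -19 (t = -2 - 17 = -19)
N(Z) = -17 (N(Z) = -19 - 1*(-2) = -19 + 2 = -17)
(79226 + 348917)/(93160 + (240*(N(-1)*6) + 338)) = (79226 + 348917)/(93160 + (240*(-17*6) + 338)) = 428143/(93160 + (240*(-102) + 338)) = 428143/(93160 + (-24480 + 338)) = 428143/(93160 - 24142) = 428143/69018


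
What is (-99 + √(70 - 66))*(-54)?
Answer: 5238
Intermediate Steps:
(-99 + √(70 - 66))*(-54) = (-99 + √4)*(-54) = (-99 + 2)*(-54) = -97*(-54) = 5238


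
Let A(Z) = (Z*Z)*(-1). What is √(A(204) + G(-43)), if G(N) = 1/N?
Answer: I*√76948027/43 ≈ 204.0*I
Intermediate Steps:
A(Z) = -Z² (A(Z) = Z²*(-1) = -Z²)
√(A(204) + G(-43)) = √(-1*204² + 1/(-43)) = √(-1*41616 - 1/43) = √(-41616 - 1/43) = √(-1789489/43) = I*√76948027/43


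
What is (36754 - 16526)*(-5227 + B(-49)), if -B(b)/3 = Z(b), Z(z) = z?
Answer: -102758240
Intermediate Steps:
B(b) = -3*b
(36754 - 16526)*(-5227 + B(-49)) = (36754 - 16526)*(-5227 - 3*(-49)) = 20228*(-5227 + 147) = 20228*(-5080) = -102758240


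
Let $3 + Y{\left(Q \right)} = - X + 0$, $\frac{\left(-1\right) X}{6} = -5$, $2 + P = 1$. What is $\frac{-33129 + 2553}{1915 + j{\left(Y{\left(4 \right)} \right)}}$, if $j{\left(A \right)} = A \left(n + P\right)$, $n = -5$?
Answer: $- \frac{30576}{2113} \approx -14.47$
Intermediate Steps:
$P = -1$ ($P = -2 + 1 = -1$)
$X = 30$ ($X = \left(-6\right) \left(-5\right) = 30$)
$Y{\left(Q \right)} = -33$ ($Y{\left(Q \right)} = -3 + \left(\left(-1\right) 30 + 0\right) = -3 + \left(-30 + 0\right) = -3 - 30 = -33$)
$j{\left(A \right)} = - 6 A$ ($j{\left(A \right)} = A \left(-5 - 1\right) = A \left(-6\right) = - 6 A$)
$\frac{-33129 + 2553}{1915 + j{\left(Y{\left(4 \right)} \right)}} = \frac{-33129 + 2553}{1915 - -198} = - \frac{30576}{1915 + 198} = - \frac{30576}{2113}$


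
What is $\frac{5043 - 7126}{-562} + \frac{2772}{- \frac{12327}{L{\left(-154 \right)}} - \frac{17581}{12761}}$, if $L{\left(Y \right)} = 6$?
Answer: $\frac{23178478735}{9829400794} \approx 2.3581$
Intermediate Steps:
$\frac{5043 - 7126}{-562} + \frac{2772}{- \frac{12327}{L{\left(-154 \right)}} - \frac{17581}{12761}} = \frac{5043 - 7126}{-562} + \frac{2772}{- \frac{12327}{6} - \frac{17581}{12761}} = \left(5043 - 7126\right) \left(- \frac{1}{562}\right) + \frac{2772}{\left(-12327\right) \frac{1}{6} - \frac{17581}{12761}} = \left(-2083\right) \left(- \frac{1}{562}\right) + \frac{2772}{- \frac{4109}{2} - \frac{17581}{12761}} = \frac{2083}{562} + \frac{2772}{- \frac{52470111}{25522}} = \frac{2083}{562} + 2772 \left(- \frac{25522}{52470111}\right) = \frac{2083}{562} - \frac{23582328}{17490037} = \frac{23178478735}{9829400794}$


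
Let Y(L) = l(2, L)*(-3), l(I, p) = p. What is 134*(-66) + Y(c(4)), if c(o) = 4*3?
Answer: -8880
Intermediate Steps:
c(o) = 12
Y(L) = -3*L (Y(L) = L*(-3) = -3*L)
134*(-66) + Y(c(4)) = 134*(-66) - 3*12 = -8844 - 36 = -8880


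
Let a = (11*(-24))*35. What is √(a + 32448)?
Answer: 2*√5802 ≈ 152.34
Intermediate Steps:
a = -9240 (a = -264*35 = -9240)
√(a + 32448) = √(-9240 + 32448) = √23208 = 2*√5802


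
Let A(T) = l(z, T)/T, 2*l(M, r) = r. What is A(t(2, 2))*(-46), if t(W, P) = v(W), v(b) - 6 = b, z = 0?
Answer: -23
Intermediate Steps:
l(M, r) = r/2
v(b) = 6 + b
t(W, P) = 6 + W
A(T) = ½ (A(T) = (T/2)/T = ½)
A(t(2, 2))*(-46) = (½)*(-46) = -23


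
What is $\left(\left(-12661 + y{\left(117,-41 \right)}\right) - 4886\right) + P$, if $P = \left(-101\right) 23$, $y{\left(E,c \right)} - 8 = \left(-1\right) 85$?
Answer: $-19947$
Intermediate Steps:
$y{\left(E,c \right)} = -77$ ($y{\left(E,c \right)} = 8 - 85 = -77$)
$P = -2323$
$\left(\left(-12661 + y{\left(117,-41 \right)}\right) - 4886\right) + P = \left(\left(-12661 - 77\right) - 4886\right) - 2323 = \left(-12738 - 4886\right) - 2323 = -17624 - 2323 = -19947$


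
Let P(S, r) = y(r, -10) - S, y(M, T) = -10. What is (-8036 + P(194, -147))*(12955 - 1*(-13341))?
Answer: -216679040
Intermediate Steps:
P(S, r) = -10 - S
(-8036 + P(194, -147))*(12955 - 1*(-13341)) = (-8036 + (-10 - 1*194))*(12955 - 1*(-13341)) = (-8036 + (-10 - 194))*(12955 + 13341) = (-8036 - 204)*26296 = -8240*26296 = -216679040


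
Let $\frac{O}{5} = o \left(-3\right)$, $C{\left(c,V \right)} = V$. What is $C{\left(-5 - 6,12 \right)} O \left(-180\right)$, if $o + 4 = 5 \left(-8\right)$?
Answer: $-1425600$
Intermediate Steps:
$o = -44$ ($o = -4 + 5 \left(-8\right) = -4 - 40 = -44$)
$O = 660$ ($O = 5 \left(\left(-44\right) \left(-3\right)\right) = 5 \cdot 132 = 660$)
$C{\left(-5 - 6,12 \right)} O \left(-180\right) = 12 \cdot 660 \left(-180\right) = 7920 \left(-180\right) = -1425600$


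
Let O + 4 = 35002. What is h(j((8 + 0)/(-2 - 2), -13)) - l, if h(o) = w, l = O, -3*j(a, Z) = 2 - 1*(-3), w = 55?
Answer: -34943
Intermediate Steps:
j(a, Z) = -5/3 (j(a, Z) = -(2 - 1*(-3))/3 = -(2 + 3)/3 = -1/3*5 = -5/3)
O = 34998 (O = -4 + 35002 = 34998)
l = 34998
h(o) = 55
h(j((8 + 0)/(-2 - 2), -13)) - l = 55 - 1*34998 = 55 - 34998 = -34943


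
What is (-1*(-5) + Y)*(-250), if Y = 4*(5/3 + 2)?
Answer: -14750/3 ≈ -4916.7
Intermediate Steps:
Y = 44/3 (Y = 4*(5*(⅓) + 2) = 4*(5/3 + 2) = 4*(11/3) = 44/3 ≈ 14.667)
(-1*(-5) + Y)*(-250) = (-1*(-5) + 44/3)*(-250) = (5 + 44/3)*(-250) = (59/3)*(-250) = -14750/3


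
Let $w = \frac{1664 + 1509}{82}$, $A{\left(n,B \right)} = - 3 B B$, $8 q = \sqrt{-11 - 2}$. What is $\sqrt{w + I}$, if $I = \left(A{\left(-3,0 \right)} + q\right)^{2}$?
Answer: $\frac{\sqrt{4141123}}{328} \approx 6.2042$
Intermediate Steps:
$q = \frac{i \sqrt{13}}{8}$ ($q = \frac{\sqrt{-11 - 2}}{8} = \frac{\sqrt{-13}}{8} = \frac{i \sqrt{13}}{8} \approx 0.45069 i$)
$A{\left(n,B \right)} = - 3 B^{2}$
$I = - \frac{13}{64}$ ($I = \left(- 3 \cdot 0^{2} + \frac{i \sqrt{13}}{8}\right)^{2} = \left(\left(-3\right) 0 + \frac{i \sqrt{13}}{8}\right)^{2} = \left(0 + \frac{i \sqrt{13}}{8}\right)^{2} = \left(\frac{i \sqrt{13}}{8}\right)^{2} = - \frac{13}{64} \approx -0.20313$)
$w = \frac{3173}{82}$ ($w = 3173 \cdot \frac{1}{82} = \frac{3173}{82} \approx 38.695$)
$\sqrt{w + I} = \sqrt{\frac{3173}{82} - \frac{13}{64}} = \sqrt{\frac{101003}{2624}} = \frac{\sqrt{4141123}}{328}$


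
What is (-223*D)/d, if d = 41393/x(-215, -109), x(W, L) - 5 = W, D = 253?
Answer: 1077090/3763 ≈ 286.23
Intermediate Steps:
x(W, L) = 5 + W
d = -41393/210 (d = 41393/(5 - 215) = 41393/(-210) = 41393*(-1/210) = -41393/210 ≈ -197.11)
(-223*D)/d = (-223*253)/(-41393/210) = -56419*(-210/41393) = 1077090/3763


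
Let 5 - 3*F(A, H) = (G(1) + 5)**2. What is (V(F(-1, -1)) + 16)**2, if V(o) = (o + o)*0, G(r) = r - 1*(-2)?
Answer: 256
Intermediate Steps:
G(r) = 2 + r (G(r) = r + 2 = 2 + r)
F(A, H) = -59/3 (F(A, H) = 5/3 - ((2 + 1) + 5)**2/3 = 5/3 - (3 + 5)**2/3 = 5/3 - 1/3*8**2 = 5/3 - 1/3*64 = 5/3 - 64/3 = -59/3)
V(o) = 0 (V(o) = (2*o)*0 = 0)
(V(F(-1, -1)) + 16)**2 = (0 + 16)**2 = 16**2 = 256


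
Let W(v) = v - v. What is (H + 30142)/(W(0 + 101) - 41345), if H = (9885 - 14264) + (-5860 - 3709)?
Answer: -16194/41345 ≈ -0.39168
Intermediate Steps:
W(v) = 0
H = -13948 (H = -4379 - 9569 = -13948)
(H + 30142)/(W(0 + 101) - 41345) = (-13948 + 30142)/(0 - 41345) = 16194/(-41345) = 16194*(-1/41345) = -16194/41345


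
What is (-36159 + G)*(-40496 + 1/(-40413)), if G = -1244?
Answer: 61212435047147/40413 ≈ 1.5147e+9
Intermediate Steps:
(-36159 + G)*(-40496 + 1/(-40413)) = (-36159 - 1244)*(-40496 + 1/(-40413)) = -37403*(-40496 - 1/40413) = -37403*(-1636564849/40413) = 61212435047147/40413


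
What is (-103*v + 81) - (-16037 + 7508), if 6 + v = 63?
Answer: 2739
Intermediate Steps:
v = 57 (v = -6 + 63 = 57)
(-103*v + 81) - (-16037 + 7508) = (-103*57 + 81) - (-16037 + 7508) = (-5871 + 81) - 1*(-8529) = -5790 + 8529 = 2739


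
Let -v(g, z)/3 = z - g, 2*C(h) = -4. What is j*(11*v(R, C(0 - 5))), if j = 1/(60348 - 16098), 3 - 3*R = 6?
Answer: 11/14750 ≈ 0.00074576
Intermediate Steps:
R = -1 (R = 1 - 1/3*6 = 1 - 2 = -1)
C(h) = -2 (C(h) = (1/2)*(-4) = -2)
v(g, z) = -3*z + 3*g (v(g, z) = -3*(z - g) = -3*z + 3*g)
j = 1/44250 ≈ 2.2599e-5
j*(11*v(R, C(0 - 5))) = (11*(-3*(-2) + 3*(-1)))/44250 = (11*(6 - 3))/44250 = (11*3)/44250 = (1/44250)*33 = 11/14750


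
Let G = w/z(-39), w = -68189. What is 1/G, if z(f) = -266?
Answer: 266/68189 ≈ 0.0039009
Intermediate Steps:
G = 68189/266 (G = -68189/(-266) = -68189*(-1/266) = 68189/266 ≈ 256.35)
1/G = 1/(68189/266) = 266/68189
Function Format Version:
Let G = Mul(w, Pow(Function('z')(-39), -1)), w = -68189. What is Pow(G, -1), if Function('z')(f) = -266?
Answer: Rational(266, 68189) ≈ 0.0039009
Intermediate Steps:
G = Rational(68189, 266) (G = Mul(-68189, Pow(-266, -1)) = Mul(-68189, Rational(-1, 266)) = Rational(68189, 266) ≈ 256.35)
Pow(G, -1) = Pow(Rational(68189, 266), -1) = Rational(266, 68189)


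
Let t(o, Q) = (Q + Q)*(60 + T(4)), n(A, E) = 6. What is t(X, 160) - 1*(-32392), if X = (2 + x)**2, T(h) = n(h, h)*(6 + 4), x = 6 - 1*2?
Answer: 70792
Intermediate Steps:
x = 4 (x = 6 - 2 = 4)
T(h) = 60 (T(h) = 6*(6 + 4) = 6*10 = 60)
X = 36 (X = (2 + 4)**2 = 6**2 = 36)
t(o, Q) = 240*Q (t(o, Q) = (Q + Q)*(60 + 60) = (2*Q)*120 = 240*Q)
t(X, 160) - 1*(-32392) = 240*160 - 1*(-32392) = 38400 + 32392 = 70792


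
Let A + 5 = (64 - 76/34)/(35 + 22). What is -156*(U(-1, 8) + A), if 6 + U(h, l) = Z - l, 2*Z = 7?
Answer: 726414/323 ≈ 2249.0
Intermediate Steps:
Z = 7/2 (Z = (½)*7 = 7/2 ≈ 3.5000)
U(h, l) = -5/2 - l (U(h, l) = -6 + (7/2 - l) = -5/2 - l)
A = -1265/323 (A = -5 + (64 - 76/34)/(35 + 22) = -5 + (64 - 76*1/34)/57 = -5 + (64 - 38/17)*(1/57) = -5 + (1050/17)*(1/57) = -5 + 350/323 = -1265/323 ≈ -3.9164)
-156*(U(-1, 8) + A) = -156*((-5/2 - 1*8) - 1265/323) = -156*((-5/2 - 8) - 1265/323) = -156*(-21/2 - 1265/323) = -156*(-9313/646) = 726414/323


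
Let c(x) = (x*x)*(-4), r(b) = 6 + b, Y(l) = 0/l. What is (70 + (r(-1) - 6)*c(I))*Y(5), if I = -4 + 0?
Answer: 0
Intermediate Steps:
I = -4
Y(l) = 0
c(x) = -4*x² (c(x) = x²*(-4) = -4*x²)
(70 + (r(-1) - 6)*c(I))*Y(5) = (70 + ((6 - 1) - 6)*(-4*(-4)²))*0 = (70 + (5 - 6)*(-4*16))*0 = (70 - 1*(-64))*0 = (70 + 64)*0 = 134*0 = 0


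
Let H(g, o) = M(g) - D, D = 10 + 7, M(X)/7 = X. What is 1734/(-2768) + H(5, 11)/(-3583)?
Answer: -3131373/4958872 ≈ -0.63147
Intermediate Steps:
M(X) = 7*X
D = 17
H(g, o) = -17 + 7*g (H(g, o) = 7*g - 1*17 = 7*g - 17 = -17 + 7*g)
1734/(-2768) + H(5, 11)/(-3583) = 1734/(-2768) + (-17 + 7*5)/(-3583) = 1734*(-1/2768) + (-17 + 35)*(-1/3583) = -867/1384 + 18*(-1/3583) = -867/1384 - 18/3583 = -3131373/4958872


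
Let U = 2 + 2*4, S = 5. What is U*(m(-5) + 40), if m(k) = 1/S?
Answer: 402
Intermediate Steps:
m(k) = ⅕ (m(k) = 1/5 = ⅕)
U = 10 (U = 2 + 8 = 10)
U*(m(-5) + 40) = 10*(⅕ + 40) = 10*(201/5) = 402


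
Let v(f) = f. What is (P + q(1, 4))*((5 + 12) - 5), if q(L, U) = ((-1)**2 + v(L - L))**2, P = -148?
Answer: -1764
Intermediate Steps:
q(L, U) = 1 (q(L, U) = ((-1)**2 + (L - L))**2 = (1 + 0)**2 = 1**2 = 1)
(P + q(1, 4))*((5 + 12) - 5) = (-148 + 1)*((5 + 12) - 5) = -147*(17 - 5) = -147*12 = -1764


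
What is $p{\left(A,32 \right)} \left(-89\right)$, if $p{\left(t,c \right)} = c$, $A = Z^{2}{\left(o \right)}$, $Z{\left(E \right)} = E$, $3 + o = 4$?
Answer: $-2848$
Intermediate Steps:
$o = 1$ ($o = -3 + 4 = 1$)
$A = 1$ ($A = 1^{2} = 1$)
$p{\left(A,32 \right)} \left(-89\right) = 32 \left(-89\right) = -2848$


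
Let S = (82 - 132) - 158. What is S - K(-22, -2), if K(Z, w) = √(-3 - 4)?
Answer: -208 - I*√7 ≈ -208.0 - 2.6458*I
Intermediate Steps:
K(Z, w) = I*√7 (K(Z, w) = √(-7) = I*√7)
S = -208 (S = -50 - 158 = -208)
S - K(-22, -2) = -208 - I*√7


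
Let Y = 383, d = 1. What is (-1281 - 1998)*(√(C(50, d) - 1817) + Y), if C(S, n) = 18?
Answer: -1255857 - 3279*I*√1799 ≈ -1.2559e+6 - 1.3908e+5*I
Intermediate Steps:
(-1281 - 1998)*(√(C(50, d) - 1817) + Y) = (-1281 - 1998)*(√(18 - 1817) + 383) = -3279*(√(-1799) + 383) = -3279*(I*√1799 + 383) = -3279*(383 + I*√1799) = -1255857 - 3279*I*√1799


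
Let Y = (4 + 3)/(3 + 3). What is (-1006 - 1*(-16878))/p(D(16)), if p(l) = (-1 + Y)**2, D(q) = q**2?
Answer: 571392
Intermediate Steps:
Y = 7/6 ≈ 1.1667
p(l) = 1/36 (p(l) = (-1 + 7/6)**2 = (1/6)**2 = 1/36)
(-1006 - 1*(-16878))/p(D(16)) = (-1006 - 1*(-16878))/(1/36) = (-1006 + 16878)*36 = 15872*36 = 571392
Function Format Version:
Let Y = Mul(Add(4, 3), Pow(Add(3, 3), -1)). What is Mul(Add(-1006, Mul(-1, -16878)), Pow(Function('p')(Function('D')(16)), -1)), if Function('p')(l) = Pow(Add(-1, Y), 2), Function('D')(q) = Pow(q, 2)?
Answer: 571392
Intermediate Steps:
Y = Rational(7, 6) (Y = Mul(7, Pow(6, -1)) = Mul(7, Rational(1, 6)) = Rational(7, 6) ≈ 1.1667)
Function('p')(l) = Rational(1, 36) (Function('p')(l) = Pow(Add(-1, Rational(7, 6)), 2) = Pow(Rational(1, 6), 2) = Rational(1, 36))
Mul(Add(-1006, Mul(-1, -16878)), Pow(Function('p')(Function('D')(16)), -1)) = Mul(Add(-1006, Mul(-1, -16878)), Pow(Rational(1, 36), -1)) = Mul(Add(-1006, 16878), 36) = Mul(15872, 36) = 571392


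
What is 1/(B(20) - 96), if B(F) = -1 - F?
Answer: -1/117 ≈ -0.0085470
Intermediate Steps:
1/(B(20) - 96) = 1/((-1 - 1*20) - 96) = 1/((-1 - 20) - 96) = 1/(-21 - 96) = 1/(-117) = -1/117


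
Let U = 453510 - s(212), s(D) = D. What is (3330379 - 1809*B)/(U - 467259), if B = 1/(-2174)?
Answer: -7240245755/30351214 ≈ -238.55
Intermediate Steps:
B = -1/2174 ≈ -0.00045998
U = 453298 (U = 453510 - 1*212 = 453510 - 212 = 453298)
(3330379 - 1809*B)/(U - 467259) = (3330379 - 1809*(-1/2174))/(453298 - 467259) = (3330379 + 1809/2174)/(-13961) = (7240245755/2174)*(-1/13961) = -7240245755/30351214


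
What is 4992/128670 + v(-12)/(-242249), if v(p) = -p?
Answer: 201293828/5195029805 ≈ 0.038747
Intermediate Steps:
4992/128670 + v(-12)/(-242249) = 4992/128670 - 1*(-12)/(-242249) = 4992*(1/128670) + 12*(-1/242249) = 832/21445 - 12/242249 = 201293828/5195029805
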